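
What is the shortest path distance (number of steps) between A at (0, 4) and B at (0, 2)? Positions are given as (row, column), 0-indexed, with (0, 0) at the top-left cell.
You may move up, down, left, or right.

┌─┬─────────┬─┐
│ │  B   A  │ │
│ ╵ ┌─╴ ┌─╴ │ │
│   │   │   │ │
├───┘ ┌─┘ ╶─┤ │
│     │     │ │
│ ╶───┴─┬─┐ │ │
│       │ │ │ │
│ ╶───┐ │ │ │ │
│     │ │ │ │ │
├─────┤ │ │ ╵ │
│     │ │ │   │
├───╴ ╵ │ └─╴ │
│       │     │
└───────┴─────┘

Finding path from (0, 4) to (0, 2):
Path: (0,4) → (0,3) → (0,2)
Distance: 2 steps

Solution:

┌─┬─────────┬─┐
│ │  B ← A  │ │
│ ╵ ┌─╴ ┌─╴ │ │
│   │   │   │ │
├───┘ ┌─┘ ╶─┤ │
│     │     │ │
│ ╶───┴─┬─┐ │ │
│       │ │ │ │
│ ╶───┐ │ │ │ │
│     │ │ │ │ │
├─────┤ │ │ ╵ │
│     │ │ │   │
├───╴ ╵ │ └─╴ │
│       │     │
└───────┴─────┘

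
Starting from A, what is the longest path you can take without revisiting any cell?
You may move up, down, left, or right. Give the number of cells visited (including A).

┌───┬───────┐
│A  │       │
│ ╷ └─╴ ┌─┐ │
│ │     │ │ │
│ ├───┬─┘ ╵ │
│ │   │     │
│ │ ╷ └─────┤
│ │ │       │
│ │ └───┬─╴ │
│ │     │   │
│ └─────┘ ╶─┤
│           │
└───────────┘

Finding longest simple path using DFS:
Start: (0, 0)
Longest path visits 22 cells
Path: A → down → down → down → down → down → right → right → right → right → up → right → up → left → left → left → up → left → down → down → right → right

Solution:

┌───┬───────┐
│A  │       │
│ ╷ └─╴ ┌─┐ │
│↓│     │ │ │
│ ├───┬─┘ ╵ │
│↓│↓ ↰│     │
│ │ ╷ └─────┤
│↓│↓│↑ ← ← ↰│
│ │ └───┬─╴ │
│↓│↳ → B│↱ ↑│
│ └─────┘ ╶─┤
│↳ → → → ↑  │
└───────────┘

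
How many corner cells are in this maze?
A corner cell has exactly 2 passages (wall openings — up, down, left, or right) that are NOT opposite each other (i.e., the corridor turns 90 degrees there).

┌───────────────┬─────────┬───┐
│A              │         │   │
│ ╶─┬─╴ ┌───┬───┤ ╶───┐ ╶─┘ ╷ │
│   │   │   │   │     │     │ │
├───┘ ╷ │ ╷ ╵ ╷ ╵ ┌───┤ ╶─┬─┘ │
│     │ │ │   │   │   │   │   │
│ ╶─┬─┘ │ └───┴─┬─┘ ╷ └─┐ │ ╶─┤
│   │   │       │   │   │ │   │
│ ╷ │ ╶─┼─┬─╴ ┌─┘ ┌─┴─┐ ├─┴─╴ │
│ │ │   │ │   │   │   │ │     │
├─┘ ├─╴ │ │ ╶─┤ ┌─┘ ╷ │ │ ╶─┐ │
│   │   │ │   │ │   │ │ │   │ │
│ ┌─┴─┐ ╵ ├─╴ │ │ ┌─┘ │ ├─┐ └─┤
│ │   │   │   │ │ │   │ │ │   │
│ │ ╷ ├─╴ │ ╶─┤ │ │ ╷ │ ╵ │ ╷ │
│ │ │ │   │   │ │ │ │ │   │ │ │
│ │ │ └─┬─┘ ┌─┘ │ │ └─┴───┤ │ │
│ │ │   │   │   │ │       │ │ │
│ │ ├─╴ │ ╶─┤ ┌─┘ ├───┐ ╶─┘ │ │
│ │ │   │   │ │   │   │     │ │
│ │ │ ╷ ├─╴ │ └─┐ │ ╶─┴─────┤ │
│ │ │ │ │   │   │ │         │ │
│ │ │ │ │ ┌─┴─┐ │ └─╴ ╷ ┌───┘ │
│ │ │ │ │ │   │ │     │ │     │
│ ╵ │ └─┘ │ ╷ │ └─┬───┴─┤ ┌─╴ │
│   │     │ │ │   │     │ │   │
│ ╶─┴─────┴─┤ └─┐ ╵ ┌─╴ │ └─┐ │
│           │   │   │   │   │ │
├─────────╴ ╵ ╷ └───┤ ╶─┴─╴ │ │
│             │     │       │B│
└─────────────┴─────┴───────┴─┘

Counting corner cells (2 non-opposite passages):
Total corners: 103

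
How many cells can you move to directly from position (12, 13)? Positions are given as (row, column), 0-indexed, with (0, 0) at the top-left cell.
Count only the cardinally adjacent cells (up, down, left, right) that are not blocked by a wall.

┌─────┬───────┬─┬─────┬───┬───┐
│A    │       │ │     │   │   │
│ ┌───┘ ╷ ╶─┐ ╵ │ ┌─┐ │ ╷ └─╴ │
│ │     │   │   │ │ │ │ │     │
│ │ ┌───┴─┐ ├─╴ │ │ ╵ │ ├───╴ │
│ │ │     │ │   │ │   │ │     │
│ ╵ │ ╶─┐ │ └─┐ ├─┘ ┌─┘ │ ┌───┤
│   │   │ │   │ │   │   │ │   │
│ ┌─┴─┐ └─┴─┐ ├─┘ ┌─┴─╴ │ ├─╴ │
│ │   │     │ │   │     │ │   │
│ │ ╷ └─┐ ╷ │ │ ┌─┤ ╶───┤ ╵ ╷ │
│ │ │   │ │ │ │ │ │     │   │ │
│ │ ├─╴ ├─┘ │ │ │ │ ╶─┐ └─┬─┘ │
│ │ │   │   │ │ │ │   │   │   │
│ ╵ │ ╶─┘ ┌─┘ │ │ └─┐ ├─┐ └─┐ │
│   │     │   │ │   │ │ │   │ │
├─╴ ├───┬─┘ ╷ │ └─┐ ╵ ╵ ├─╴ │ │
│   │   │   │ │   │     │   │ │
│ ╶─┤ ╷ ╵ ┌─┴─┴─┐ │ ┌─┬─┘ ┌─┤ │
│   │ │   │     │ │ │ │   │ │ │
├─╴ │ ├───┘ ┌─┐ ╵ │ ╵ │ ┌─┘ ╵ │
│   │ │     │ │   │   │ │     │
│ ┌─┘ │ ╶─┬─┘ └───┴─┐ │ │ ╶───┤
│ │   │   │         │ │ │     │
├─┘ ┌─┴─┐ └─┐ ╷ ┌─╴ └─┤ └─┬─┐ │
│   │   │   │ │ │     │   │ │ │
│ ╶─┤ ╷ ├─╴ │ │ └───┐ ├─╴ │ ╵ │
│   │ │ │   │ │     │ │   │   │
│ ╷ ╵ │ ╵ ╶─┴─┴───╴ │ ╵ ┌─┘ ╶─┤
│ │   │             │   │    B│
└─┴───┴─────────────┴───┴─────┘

Checking passable neighbors of (12, 13):
Neighbors: (13, 13)
Count: 1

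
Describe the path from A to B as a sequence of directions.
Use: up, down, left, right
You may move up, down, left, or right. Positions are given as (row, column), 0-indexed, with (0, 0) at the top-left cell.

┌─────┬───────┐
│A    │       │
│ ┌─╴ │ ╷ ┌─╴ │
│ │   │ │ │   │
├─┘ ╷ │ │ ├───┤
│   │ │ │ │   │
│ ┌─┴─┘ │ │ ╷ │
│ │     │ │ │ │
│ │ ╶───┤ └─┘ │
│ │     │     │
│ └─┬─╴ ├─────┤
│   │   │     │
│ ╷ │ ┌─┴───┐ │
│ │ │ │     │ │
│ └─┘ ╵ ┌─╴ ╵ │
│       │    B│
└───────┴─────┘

Finding the path and converting it to directions:
Path through cells: (0,0) → (0,1) → (0,2) → (1,2) → (1,1) → (2,1) → (2,0) → (3,0) → (4,0) → (5,0) → (6,0) → (7,0) → (7,1) → (7,2) → (7,3) → (6,3) → (6,4) → (6,5) → (7,5) → (7,6)
Directions: right, right, down, left, down, left, down, down, down, down, down, right, right, right, up, right, right, down, right

Solution:

┌─────┬───────┐
│A → ↓│       │
│ ┌─╴ │ ╷ ┌─╴ │
│ │↓ ↲│ │ │   │
├─┘ ╷ │ │ ├───┤
│↓ ↲│ │ │ │   │
│ ┌─┴─┘ │ │ ╷ │
│↓│     │ │ │ │
│ │ ╶───┤ └─┘ │
│↓│     │     │
│ └─┬─╴ ├─────┤
│↓  │   │     │
│ ╷ │ ┌─┴───┐ │
│↓│ │ │↱ → ↓│ │
│ └─┘ ╵ ┌─╴ ╵ │
│↳ → → ↑│  ↳ B│
└───────┴─────┘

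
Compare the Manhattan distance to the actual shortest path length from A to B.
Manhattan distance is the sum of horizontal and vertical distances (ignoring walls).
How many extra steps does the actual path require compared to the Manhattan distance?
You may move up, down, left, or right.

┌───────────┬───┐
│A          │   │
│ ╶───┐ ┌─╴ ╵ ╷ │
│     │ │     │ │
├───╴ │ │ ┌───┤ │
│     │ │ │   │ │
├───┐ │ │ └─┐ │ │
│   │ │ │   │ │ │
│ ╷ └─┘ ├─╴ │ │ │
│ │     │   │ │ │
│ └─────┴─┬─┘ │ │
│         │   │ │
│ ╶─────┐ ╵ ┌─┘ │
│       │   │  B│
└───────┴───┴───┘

Manhattan distance: |6 - 0| + |7 - 0| = 13
Actual path length: 15
Extra steps: 15 - 13 = 2

Solution:

┌───────────┬───┐
│A → → → → ↓│↱ ↓│
│ ╶───┐ ┌─╴ ╵ ╷ │
│     │ │  ↳ ↑│↓│
├───╴ │ │ ┌───┤ │
│     │ │ │   │↓│
├───┐ │ │ └─┐ │ │
│   │ │ │   │ │↓│
│ ╷ └─┘ ├─╴ │ │ │
│ │     │   │ │↓│
│ └─────┴─┬─┘ │ │
│         │   │↓│
│ ╶─────┐ ╵ ┌─┘ │
│       │   │  B│
└───────┴───┴───┘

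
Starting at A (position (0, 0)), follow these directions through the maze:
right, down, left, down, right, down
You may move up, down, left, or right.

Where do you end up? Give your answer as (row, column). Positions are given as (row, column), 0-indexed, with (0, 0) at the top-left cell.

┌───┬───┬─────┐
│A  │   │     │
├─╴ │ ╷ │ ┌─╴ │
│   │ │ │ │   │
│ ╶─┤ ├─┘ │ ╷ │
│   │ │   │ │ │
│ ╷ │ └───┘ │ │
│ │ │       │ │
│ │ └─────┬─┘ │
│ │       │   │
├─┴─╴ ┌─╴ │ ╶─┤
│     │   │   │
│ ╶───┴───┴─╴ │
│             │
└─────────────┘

Following directions step by step:
Start: (0, 0)
  right: (0, 0) → (0, 1)
  down: (0, 1) → (1, 1)
  left: (1, 1) → (1, 0)
  down: (1, 0) → (2, 0)
  right: (2, 0) → (2, 1)
  down: (2, 1) → (3, 1)
Final position: (3, 1)

Path taken:

┌───┬───┬─────┐
│A ↓│   │     │
├─╴ │ ╷ │ ┌─╴ │
│↓ ↲│ │ │ │   │
│ ╶─┤ ├─┘ │ ╷ │
│↳ ↓│ │   │ │ │
│ ╷ │ └───┘ │ │
│ │B│       │ │
│ │ └─────┬─┘ │
│ │       │   │
├─┴─╴ ┌─╴ │ ╶─┤
│     │   │   │
│ ╶───┴───┴─╴ │
│             │
└─────────────┘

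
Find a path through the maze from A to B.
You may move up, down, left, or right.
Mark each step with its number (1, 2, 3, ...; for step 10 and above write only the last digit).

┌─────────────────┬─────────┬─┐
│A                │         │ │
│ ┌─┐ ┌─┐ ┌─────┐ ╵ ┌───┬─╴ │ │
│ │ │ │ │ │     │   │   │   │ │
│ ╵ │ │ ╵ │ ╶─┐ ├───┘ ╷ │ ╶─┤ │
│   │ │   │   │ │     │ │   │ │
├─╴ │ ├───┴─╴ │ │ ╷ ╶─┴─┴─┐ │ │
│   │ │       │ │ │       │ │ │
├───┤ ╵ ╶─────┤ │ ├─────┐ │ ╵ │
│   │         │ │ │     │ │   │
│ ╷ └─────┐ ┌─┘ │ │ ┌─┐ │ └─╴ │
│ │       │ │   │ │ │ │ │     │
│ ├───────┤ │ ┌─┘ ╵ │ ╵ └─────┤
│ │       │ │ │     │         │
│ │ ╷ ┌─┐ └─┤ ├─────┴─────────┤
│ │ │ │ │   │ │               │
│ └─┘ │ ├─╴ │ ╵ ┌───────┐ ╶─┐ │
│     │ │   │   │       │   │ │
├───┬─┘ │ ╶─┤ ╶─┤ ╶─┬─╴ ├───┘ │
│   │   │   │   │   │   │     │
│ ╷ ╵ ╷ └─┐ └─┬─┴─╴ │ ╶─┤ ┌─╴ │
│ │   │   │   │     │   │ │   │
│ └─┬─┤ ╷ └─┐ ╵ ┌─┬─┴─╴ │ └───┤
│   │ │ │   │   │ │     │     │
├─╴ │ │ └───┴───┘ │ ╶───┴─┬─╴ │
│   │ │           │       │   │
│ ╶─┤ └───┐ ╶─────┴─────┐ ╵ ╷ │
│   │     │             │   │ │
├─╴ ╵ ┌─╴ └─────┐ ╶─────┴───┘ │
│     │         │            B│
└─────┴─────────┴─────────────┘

Finding the shortest path through the maze:
Path length: 44 steps
Directions: right → right → down → down → down → down → right → up → right → right → right → up → left → up → right → right → down → down → down → down → left → down → down → down → right → up → right → right → right → right → right → right → right → down → down → left → left → down → down → right → right → down → down → down

Solution:

┌─────────────────┬─────────┬─┐
│A 1 2            │         │ │
│ ┌─┐ ┌─┐ ┌─────┐ ╵ ┌───┬─╴ │ │
│ │ │3│ │ │4 5 6│   │   │   │ │
│ ╵ │ │ ╵ │ ╶─┐ ├───┘ ╷ │ ╶─┤ │
│   │4│   │3 2│7│     │ │   │ │
├─╴ │ ├───┴─╴ │ │ ╷ ╶─┴─┴─┐ │ │
│   │5│8 9 0 1│8│ │       │ │ │
├───┤ ╵ ╶─────┤ │ ├─────┐ │ ╵ │
│   │6 7      │9│ │     │ │   │
│ ╷ └─────┐ ┌─┘ │ │ ┌─┐ │ └─╴ │
│ │       │ │1 0│ │ │ │ │     │
│ ├───────┤ │ ┌─┘ ╵ │ ╵ └─────┤
│ │       │ │2│     │         │
│ │ ╷ ┌─┐ └─┤ ├─────┴─────────┤
│ │ │ │ │   │3│6 7 8 9 0 1 2 3│
│ └─┘ │ ├─╴ │ ╵ ┌───────┐ ╶─┐ │
│     │ │   │4 5│       │   │4│
├───┬─┘ │ ╶─┤ ╶─┤ ╶─┬─╴ ├───┘ │
│   │   │   │   │   │   │7 6 5│
│ ╷ ╵ ╷ └─┐ └─┬─┴─╴ │ ╶─┤ ┌─╴ │
│ │   │   │   │     │   │8│   │
│ └─┬─┤ ╷ └─┐ ╵ ┌─┬─┴─╴ │ └───┤
│   │ │ │   │   │ │     │9 0 1│
├─╴ │ │ └───┴───┘ │ ╶───┴─┬─╴ │
│   │ │           │       │  2│
│ ╶─┤ └───┐ ╶─────┴─────┐ ╵ ╷ │
│   │     │             │   │3│
├─╴ ╵ ┌─╴ └─────┐ ╶─────┴───┘ │
│     │         │            B│
└─────┴─────────┴─────────────┘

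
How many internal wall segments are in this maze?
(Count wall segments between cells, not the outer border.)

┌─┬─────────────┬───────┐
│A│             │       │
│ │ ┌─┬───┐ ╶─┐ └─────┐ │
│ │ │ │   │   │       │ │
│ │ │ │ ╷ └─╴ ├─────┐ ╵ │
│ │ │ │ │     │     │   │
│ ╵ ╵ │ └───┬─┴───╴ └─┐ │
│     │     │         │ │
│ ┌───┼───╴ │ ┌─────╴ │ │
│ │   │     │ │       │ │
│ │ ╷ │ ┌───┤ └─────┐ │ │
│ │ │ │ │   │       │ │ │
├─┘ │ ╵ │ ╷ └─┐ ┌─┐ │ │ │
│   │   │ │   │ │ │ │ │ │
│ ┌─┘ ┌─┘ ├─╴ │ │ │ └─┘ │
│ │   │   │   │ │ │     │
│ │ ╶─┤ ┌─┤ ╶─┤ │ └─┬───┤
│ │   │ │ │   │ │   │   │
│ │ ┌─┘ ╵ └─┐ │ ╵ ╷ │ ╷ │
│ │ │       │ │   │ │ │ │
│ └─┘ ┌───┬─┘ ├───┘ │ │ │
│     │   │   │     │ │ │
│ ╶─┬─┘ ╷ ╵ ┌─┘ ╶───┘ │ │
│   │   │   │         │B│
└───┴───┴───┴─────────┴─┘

Counting internal wall segments:
Total internal walls: 121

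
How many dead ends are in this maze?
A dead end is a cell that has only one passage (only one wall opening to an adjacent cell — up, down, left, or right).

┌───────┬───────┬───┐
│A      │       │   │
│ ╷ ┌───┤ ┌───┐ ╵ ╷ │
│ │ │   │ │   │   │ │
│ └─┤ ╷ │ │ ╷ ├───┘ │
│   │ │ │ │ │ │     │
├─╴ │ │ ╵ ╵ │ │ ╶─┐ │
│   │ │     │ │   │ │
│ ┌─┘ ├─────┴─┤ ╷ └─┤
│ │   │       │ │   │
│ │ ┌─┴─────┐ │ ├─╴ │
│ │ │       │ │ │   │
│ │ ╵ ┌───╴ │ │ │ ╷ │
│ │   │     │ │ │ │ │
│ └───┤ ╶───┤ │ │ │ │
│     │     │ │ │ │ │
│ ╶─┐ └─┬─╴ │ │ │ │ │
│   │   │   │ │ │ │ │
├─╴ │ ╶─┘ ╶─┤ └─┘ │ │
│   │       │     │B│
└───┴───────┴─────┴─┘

Checking each cell for number of passages:

Dead ends found at positions:
  (0, 3)
  (1, 1)
  (3, 6)
  (3, 9)
  (4, 3)
  (8, 3)
  (8, 7)
  (9, 0)
  (9, 5)
  (9, 9)
Total dead ends: 10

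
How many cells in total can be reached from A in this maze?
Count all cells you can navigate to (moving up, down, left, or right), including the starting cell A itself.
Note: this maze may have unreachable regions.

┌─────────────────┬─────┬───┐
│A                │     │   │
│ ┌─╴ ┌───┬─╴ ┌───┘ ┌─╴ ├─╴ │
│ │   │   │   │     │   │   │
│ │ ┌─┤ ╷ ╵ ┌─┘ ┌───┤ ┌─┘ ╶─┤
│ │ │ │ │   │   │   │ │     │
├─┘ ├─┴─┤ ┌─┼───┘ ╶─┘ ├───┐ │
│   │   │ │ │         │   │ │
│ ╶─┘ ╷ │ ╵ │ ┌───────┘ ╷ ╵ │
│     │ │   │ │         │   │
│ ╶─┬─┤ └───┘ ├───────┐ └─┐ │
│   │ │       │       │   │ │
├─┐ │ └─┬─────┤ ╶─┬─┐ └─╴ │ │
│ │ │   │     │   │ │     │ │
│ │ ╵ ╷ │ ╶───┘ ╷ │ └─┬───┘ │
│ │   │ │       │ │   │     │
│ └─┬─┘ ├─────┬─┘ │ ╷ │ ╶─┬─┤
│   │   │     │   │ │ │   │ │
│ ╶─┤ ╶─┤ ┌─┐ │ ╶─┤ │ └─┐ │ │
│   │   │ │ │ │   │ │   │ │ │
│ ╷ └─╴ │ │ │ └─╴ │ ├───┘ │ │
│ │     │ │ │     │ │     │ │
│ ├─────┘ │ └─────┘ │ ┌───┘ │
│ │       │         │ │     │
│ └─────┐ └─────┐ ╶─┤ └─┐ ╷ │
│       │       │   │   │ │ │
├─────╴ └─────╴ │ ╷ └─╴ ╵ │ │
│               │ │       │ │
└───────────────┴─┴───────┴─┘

Using BFS/flood-fill to find all reachable cells from A:
Maze size: 14 × 14 = 196 total cells
1 cell(s) are walled off and cannot be reached from A.
Reachable cells: 195

Reachable region (· marks reachable cells):

┌─────────────────┬─────┬───┐
│A · · · · · · · ·│· · ·│· ·│
│ ┌─╴ ┌───┬─╴ ┌───┘ ┌─╴ ├─╴ │
│·│· ·│· ·│· ·│· · ·│· ·│· ·│
│ │ ┌─┤ ╷ ╵ ┌─┘ ┌───┤ ┌─┘ ╶─┤
│·│·│ │·│· ·│· ·│· ·│·│· · ·│
├─┘ ├─┴─┤ ┌─┼───┘ ╶─┘ ├───┐ │
│· ·│· ·│·│·│· · · · ·│· ·│·│
│ ╶─┘ ╷ │ ╵ │ ┌───────┘ ╷ ╵ │
│· · ·│·│· ·│·│· · · · ·│· ·│
│ ╶─┬─┤ └───┘ ├───────┐ └─┐ │
│· ·│·│· · · ·│· · · ·│· ·│·│
├─┐ │ └─┬─────┤ ╶─┬─┐ └─╴ │ │
│·│·│· ·│· · ·│· ·│·│· · ·│·│
│ │ ╵ ╷ │ ╶───┘ ╷ │ └─┬───┘ │
│·│· ·│·│· · · ·│·│· ·│· · ·│
│ └─┬─┘ ├─────┬─┘ │ ╷ │ ╶─┬─┤
│· ·│· ·│· · ·│· ·│·│·│· ·│·│
│ ╶─┤ ╶─┤ ┌─┐ │ ╶─┤ │ └─┐ │ │
│· ·│· ·│·│·│·│· ·│·│· ·│·│·│
│ ╷ └─╴ │ │ │ └─╴ │ ├───┘ │ │
│·│· · ·│·│·│· · ·│·│· · ·│·│
│ ├─────┘ │ └─────┘ │ ┌───┘ │
│·│· · · ·│· · · · ·│·│· · ·│
│ └─────┐ └─────┐ ╶─┤ └─┐ ╷ │
│· · · ·│· · · ·│· ·│· ·│·│·│
├─────╴ └─────╴ │ ╷ └─╴ ╵ │ │
│· · · · · · · ·│·│· · · ·│·│
└───────────────┴─┴───────┴─┘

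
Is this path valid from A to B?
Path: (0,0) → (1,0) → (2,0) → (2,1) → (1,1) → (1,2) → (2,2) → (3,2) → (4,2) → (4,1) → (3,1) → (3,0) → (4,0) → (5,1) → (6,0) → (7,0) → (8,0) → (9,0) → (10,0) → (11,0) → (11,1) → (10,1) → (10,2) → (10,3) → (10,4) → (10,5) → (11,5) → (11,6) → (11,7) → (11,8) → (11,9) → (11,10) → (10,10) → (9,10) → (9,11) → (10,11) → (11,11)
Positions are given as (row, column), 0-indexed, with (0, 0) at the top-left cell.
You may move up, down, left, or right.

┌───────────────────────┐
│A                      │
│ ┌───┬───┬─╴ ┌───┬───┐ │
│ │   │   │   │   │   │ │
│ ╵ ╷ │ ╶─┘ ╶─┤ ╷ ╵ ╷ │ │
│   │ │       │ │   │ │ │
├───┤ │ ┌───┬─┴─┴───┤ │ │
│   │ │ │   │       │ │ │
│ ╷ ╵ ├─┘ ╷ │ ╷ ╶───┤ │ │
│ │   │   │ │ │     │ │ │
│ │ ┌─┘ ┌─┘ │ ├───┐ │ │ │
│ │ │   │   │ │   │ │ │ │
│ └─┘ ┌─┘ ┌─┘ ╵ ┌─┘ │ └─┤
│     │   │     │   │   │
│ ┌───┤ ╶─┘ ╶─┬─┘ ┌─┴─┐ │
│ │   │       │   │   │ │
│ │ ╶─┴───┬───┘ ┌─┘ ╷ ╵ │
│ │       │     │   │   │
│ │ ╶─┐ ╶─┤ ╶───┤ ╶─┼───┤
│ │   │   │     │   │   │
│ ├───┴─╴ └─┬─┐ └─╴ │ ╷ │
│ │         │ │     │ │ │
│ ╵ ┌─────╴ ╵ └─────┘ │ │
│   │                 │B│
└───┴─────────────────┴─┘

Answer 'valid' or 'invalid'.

Checking path validity:
Result: Invalid move at step 13: cannot move from (4, 0) to (5, 1).

invalid

Correct solution:

┌───────────────────────┐
│A                      │
│ ┌───┬───┬─╴ ┌───┬───┐ │
│↓│↱ ↓│   │   │   │   │ │
│ ╵ ╷ │ ╶─┘ ╶─┤ ╷ ╵ ╷ │ │
│↳ ↑│↓│       │ │   │ │ │
├───┤ │ ┌───┬─┴─┴───┤ │ │
│↓ ↰│↓│ │   │       │ │ │
│ ╷ ╵ ├─┘ ╷ │ ╷ ╶───┤ │ │
│↓│↑ ↲│   │ │ │     │ │ │
│ │ ┌─┘ ┌─┘ │ ├───┐ │ │ │
│↓│ │   │   │ │   │ │ │ │
│ └─┘ ┌─┘ ┌─┘ ╵ ┌─┘ │ └─┤
│↓    │   │     │   │   │
│ ┌───┤ ╶─┘ ╶─┬─┘ ┌─┴─┐ │
│↓│   │       │   │   │ │
│ │ ╶─┴───┬───┘ ┌─┘ ╷ ╵ │
│↓│       │     │   │   │
│ │ ╶─┐ ╶─┤ ╶───┤ ╶─┼───┤
│↓│   │   │     │   │↱ ↓│
│ ├───┴─╴ └─┬─┐ └─╴ │ ╷ │
│↓│↱ → → → ↓│ │     │↑│↓│
│ ╵ ┌─────╴ ╵ └─────┘ │ │
│↳ ↑│      ↳ → → → → ↑│B│
└───┴─────────────────┴─┘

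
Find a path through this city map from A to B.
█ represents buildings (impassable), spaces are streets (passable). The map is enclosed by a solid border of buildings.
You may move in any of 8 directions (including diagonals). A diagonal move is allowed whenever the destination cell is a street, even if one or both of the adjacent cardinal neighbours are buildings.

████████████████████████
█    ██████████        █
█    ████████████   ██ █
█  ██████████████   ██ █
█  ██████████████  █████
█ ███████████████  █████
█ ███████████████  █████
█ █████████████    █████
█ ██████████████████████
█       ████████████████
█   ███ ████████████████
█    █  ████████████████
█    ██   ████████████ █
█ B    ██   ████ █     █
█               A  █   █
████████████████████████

Finding the shortest path from A to B:
Movement: 8-directional
Path length: 14 steps
Directions: left → left → left → left → left → left → left → left → left → left → left → left → left → up-left

Solution:

████████████████████████
█    ██████████        █
█    ████████████   ██ █
█  ██████████████   ██ █
█  ██████████████  █████
█ ███████████████  █████
█ ███████████████  █████
█ █████████████    █████
█ ██████████████████████
█       ████████████████
█   ███ ████████████████
█    █  ████████████████
█    ██   ████████████ █
█ B    ██   ████ █     █
█  ↖←←←←←←←←←←←←A  █   █
████████████████████████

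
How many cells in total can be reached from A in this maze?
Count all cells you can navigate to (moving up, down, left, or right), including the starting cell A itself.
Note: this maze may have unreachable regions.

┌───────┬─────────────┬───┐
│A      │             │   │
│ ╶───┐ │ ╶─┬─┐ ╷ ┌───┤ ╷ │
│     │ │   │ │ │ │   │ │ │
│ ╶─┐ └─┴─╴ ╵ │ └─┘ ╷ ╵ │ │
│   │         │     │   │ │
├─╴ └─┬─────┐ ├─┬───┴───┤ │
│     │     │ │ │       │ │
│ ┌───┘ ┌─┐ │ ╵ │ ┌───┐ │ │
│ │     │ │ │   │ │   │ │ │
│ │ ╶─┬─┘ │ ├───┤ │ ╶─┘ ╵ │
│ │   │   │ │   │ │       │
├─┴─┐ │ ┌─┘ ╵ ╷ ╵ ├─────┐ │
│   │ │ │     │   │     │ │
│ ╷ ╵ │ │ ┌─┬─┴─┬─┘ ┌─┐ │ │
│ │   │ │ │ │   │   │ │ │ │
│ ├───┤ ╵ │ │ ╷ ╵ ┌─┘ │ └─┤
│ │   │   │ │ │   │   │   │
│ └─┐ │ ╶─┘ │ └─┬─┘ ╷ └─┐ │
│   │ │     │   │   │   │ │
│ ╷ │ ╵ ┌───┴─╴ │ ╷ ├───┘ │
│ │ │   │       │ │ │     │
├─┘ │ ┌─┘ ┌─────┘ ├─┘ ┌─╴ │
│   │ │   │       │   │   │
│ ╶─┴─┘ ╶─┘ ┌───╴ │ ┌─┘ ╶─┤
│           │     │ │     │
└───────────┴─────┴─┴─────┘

Using BFS/flood-fill to find all reachable cells from A:
Maze size: 13 × 13 = 169 total cells
All cells are reachable — the maze is fully connected.
Reachable cells: 169

Reachable region (· marks reachable cells):

┌───────┬─────────────┬───┐
│A · · ·│· · · · · · ·│· ·│
│ ╶───┐ │ ╶─┬─┐ ╷ ┌───┤ ╷ │
│· · ·│·│· ·│·│·│·│· ·│·│·│
│ ╶─┐ └─┴─╴ ╵ │ └─┘ ╷ ╵ │ │
│· ·│· · · · ·│· · ·│· ·│·│
├─╴ └─┬─────┐ ├─┬───┴───┤ │
│· · ·│· · ·│·│·│· · · ·│·│
│ ┌───┘ ┌─┐ │ ╵ │ ┌───┐ │ │
│·│· · ·│·│·│· ·│·│· ·│·│·│
│ │ ╶─┬─┘ │ ├───┤ │ ╶─┘ ╵ │
│·│· ·│· ·│·│· ·│·│· · · ·│
├─┴─┐ │ ┌─┘ ╵ ╷ ╵ ├─────┐ │
│· ·│·│·│· · ·│· ·│· · ·│·│
│ ╷ ╵ │ │ ┌─┬─┴─┬─┘ ┌─┐ │ │
│·│· ·│·│·│·│· ·│· ·│·│·│·│
│ ├───┤ ╵ │ │ ╷ ╵ ┌─┘ │ └─┤
│·│· ·│· ·│·│·│· ·│· ·│· ·│
│ └─┐ │ ╶─┘ │ └─┬─┘ ╷ └─┐ │
│· ·│·│· · ·│· ·│· ·│· ·│·│
│ ╷ │ ╵ ┌───┴─╴ │ ╷ ├───┘ │
│·│·│· ·│· · · ·│·│·│· · ·│
├─┘ │ ┌─┘ ┌─────┘ ├─┘ ┌─╴ │
│· ·│·│· ·│· · · ·│· ·│· ·│
│ ╶─┴─┘ ╶─┘ ┌───╴ │ ┌─┘ ╶─┤
│· · · · · ·│· · ·│·│· · ·│
└───────────┴─────┴─┴─────┘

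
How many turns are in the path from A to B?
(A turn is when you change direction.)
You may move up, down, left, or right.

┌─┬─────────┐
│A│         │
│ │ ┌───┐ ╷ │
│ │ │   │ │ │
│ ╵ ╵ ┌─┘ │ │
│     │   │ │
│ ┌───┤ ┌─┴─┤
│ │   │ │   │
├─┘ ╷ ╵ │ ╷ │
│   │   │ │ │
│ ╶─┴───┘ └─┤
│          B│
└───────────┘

Directions: down, down, right, up, up, right, right, right, down, down, left, down, down, left, up, left, down, left, down, right, right, right, right, right
Number of turns: 13

Solution:

┌─┬─────────┐
│A│↱ → → ↓  │
│ │ ┌───┐ ╷ │
│↓│↑│   │↓│ │
│ ╵ ╵ ┌─┘ │ │
│↳ ↑  │↓ ↲│ │
│ ┌───┤ ┌─┴─┤
│ │↓ ↰│↓│   │
├─┘ ╷ ╵ │ ╷ │
│↓ ↲│↑ ↲│ │ │
│ ╶─┴───┘ └─┤
│↳ → → → → B│
└───────────┘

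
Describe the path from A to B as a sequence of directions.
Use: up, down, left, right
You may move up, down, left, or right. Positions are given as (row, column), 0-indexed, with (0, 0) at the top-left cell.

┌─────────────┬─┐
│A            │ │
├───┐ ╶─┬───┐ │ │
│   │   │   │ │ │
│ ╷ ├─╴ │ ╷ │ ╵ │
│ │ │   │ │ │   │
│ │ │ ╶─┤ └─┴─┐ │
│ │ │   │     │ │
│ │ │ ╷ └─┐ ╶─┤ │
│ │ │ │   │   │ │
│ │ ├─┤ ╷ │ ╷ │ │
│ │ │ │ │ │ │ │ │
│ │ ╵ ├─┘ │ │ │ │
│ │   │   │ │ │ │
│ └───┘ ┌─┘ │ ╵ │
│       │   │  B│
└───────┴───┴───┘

Finding the path and converting it to directions:
Path through cells: (0,0) → (0,1) → (0,2) → (0,3) → (0,4) → (0,5) → (0,6) → (1,6) → (2,6) → (2,7) → (3,7) → (4,7) → (5,7) → (6,7) → (7,7)
Directions: right, right, right, right, right, right, down, down, right, down, down, down, down, down

Solution:

┌─────────────┬─┐
│A → → → → → ↓│ │
├───┐ ╶─┬───┐ │ │
│   │   │   │↓│ │
│ ╷ ├─╴ │ ╷ │ ╵ │
│ │ │   │ │ │↳ ↓│
│ │ │ ╶─┤ └─┴─┐ │
│ │ │   │     │↓│
│ │ │ ╷ └─┐ ╶─┤ │
│ │ │ │   │   │↓│
│ │ ├─┤ ╷ │ ╷ │ │
│ │ │ │ │ │ │ │↓│
│ │ ╵ ├─┘ │ │ │ │
│ │   │   │ │ │↓│
│ └───┘ ┌─┘ │ ╵ │
│       │   │  B│
└───────┴───┴───┘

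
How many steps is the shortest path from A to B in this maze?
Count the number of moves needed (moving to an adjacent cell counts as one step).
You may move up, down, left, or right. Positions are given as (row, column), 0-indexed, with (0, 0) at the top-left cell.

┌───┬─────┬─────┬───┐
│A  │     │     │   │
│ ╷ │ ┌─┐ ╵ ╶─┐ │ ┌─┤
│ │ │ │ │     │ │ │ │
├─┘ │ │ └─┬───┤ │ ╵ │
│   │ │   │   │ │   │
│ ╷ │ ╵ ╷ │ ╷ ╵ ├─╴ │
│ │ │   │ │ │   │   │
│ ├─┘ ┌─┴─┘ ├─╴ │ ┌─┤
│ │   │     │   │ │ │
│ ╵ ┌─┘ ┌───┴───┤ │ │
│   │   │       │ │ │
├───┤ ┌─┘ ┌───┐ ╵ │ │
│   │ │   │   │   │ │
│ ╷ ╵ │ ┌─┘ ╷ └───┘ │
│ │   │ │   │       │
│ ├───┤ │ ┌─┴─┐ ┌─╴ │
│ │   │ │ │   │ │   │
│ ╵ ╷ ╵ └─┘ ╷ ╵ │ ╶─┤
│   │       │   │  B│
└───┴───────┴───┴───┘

Using BFS to find shortest path:
Start: (0, 0), End: (9, 9)
Path found:
(0,0) → (0,1) → (1,1) → (2,1) → (2,0) → (3,0) → (4,0) → (5,0) → (5,1) → (4,1) → (4,2) → (3,2) → (2,2) → (1,2) → (0,2) → (0,3) → (0,4) → (1,4) → (1,5) → (0,5) → (0,6) → (0,7) → (1,7) → (2,7) → (3,7) → (3,6) → (2,6) → (2,5) → (3,5) → (4,5) → (4,4) → (4,3) → (5,3) → (5,2) → (6,2) → (7,2) → (7,1) → (6,1) → (6,0) → (7,0) → (8,0) → (9,0) → (9,1) → (8,1) → (8,2) → (9,2) → (9,3) → (9,4) → (9,5) → (8,5) → (8,6) → (9,6) → (9,7) → (8,7) → (7,7) → (7,8) → (7,9) → (8,9) → (8,8) → (9,8) → (9,9)
Number of steps: 60

Solution:

┌───┬─────┬─────┬───┐
│A ↓│↱ → ↓│↱ → ↓│   │
│ ╷ │ ┌─┐ ╵ ╶─┐ │ ┌─┤
│ │↓│↑│ │↳ ↑  │↓│ │ │
├─┘ │ │ └─┬───┤ │ ╵ │
│↓ ↲│↑│   │↓ ↰│↓│   │
│ ╷ │ ╵ ╷ │ ╷ ╵ ├─╴ │
│↓│ │↑  │ │↓│↑ ↲│   │
│ ├─┘ ┌─┴─┘ ├─╴ │ ┌─┤
│↓│↱ ↑│↓ ← ↲│   │ │ │
│ ╵ ┌─┘ ┌───┴───┤ │ │
│↳ ↑│↓ ↲│       │ │ │
├───┤ ┌─┘ ┌───┐ ╵ │ │
│↓ ↰│↓│   │   │   │ │
│ ╷ ╵ │ ┌─┘ ╷ └───┘ │
│↓│↑ ↲│ │   │  ↱ → ↓│
│ ├───┤ │ ┌─┴─┐ ┌─╴ │
│↓│↱ ↓│ │ │↱ ↓│↑│↓ ↲│
│ ╵ ╷ ╵ └─┘ ╷ ╵ │ ╶─┤
│↳ ↑│↳ → → ↑│↳ ↑│↳ B│
└───┴───────┴───┴───┘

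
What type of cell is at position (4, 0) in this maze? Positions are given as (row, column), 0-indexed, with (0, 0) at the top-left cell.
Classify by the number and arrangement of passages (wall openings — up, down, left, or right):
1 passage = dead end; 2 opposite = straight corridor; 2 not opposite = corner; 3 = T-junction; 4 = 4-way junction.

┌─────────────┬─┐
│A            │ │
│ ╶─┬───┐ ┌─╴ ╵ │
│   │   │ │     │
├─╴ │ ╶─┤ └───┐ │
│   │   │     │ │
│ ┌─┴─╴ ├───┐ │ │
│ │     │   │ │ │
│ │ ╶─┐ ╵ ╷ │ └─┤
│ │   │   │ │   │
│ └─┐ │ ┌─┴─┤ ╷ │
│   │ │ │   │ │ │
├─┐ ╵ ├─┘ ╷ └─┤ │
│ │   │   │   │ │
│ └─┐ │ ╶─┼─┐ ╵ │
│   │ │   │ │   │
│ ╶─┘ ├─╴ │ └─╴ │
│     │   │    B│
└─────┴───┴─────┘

Checking cell at (4, 0):
Number of passages: 2
Cell type: straight corridor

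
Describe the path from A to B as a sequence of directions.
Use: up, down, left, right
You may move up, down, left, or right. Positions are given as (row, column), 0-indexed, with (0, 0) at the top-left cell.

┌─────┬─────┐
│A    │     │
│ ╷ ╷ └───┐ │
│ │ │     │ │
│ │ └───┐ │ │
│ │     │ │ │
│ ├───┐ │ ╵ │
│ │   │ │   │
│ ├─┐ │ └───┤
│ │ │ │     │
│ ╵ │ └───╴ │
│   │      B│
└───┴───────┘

Finding the path and converting it to directions:
Path through cells: (0,0) → (0,1) → (1,1) → (2,1) → (2,2) → (2,3) → (3,3) → (4,3) → (4,4) → (4,5) → (5,5)
Directions: right, down, down, right, right, down, down, right, right, down

Solution:

┌─────┬─────┐
│A ↓  │     │
│ ╷ ╷ └───┐ │
│ │↓│     │ │
│ │ └───┐ │ │
│ │↳ → ↓│ │ │
│ ├───┐ │ ╵ │
│ │   │↓│   │
│ ├─┐ │ └───┤
│ │ │ │↳ → ↓│
│ ╵ │ └───╴ │
│   │      B│
└───┴───────┘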